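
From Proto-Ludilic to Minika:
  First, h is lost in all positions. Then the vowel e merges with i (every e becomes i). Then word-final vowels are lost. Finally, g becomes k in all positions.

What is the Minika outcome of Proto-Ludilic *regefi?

rikif

Minika: *regefi
  regefi (rule 1 does not apply)
  regefi → rigifi   [vowel merger]
  rigifi → rigif   [apocope]
  rigif → rikif   [unconditioned shift]
  giving Minika rikif.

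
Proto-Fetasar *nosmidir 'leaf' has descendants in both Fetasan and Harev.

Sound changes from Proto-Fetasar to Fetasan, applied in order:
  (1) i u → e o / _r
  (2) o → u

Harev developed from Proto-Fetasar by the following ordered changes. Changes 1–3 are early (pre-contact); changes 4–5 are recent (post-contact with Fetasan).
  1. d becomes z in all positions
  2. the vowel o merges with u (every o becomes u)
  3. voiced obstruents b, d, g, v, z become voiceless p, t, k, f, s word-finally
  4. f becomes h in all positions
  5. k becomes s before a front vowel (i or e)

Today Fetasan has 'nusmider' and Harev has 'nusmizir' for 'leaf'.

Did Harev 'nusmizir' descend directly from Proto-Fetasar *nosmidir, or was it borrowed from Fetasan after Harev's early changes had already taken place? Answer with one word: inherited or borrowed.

inherited

If inherited, *nosmidir would pass through all of Harev's changes:
Harev: *nosmidir > nosmizir > nusmizir  (by unconditioned shift, vowel merger)
If borrowed from Fetasan 'nusmider' after the early changes, it would undergo only the recent ones:
  rule 4 (unconditioned shift): no change (nusmider)
  rule 5 (palatalisation): no change (nusmider)
  ⇒ as a loan: nusmider
Harev 'nusmizir' matches the inherited outcome exactly, so it is an inherited cognate, not a loan.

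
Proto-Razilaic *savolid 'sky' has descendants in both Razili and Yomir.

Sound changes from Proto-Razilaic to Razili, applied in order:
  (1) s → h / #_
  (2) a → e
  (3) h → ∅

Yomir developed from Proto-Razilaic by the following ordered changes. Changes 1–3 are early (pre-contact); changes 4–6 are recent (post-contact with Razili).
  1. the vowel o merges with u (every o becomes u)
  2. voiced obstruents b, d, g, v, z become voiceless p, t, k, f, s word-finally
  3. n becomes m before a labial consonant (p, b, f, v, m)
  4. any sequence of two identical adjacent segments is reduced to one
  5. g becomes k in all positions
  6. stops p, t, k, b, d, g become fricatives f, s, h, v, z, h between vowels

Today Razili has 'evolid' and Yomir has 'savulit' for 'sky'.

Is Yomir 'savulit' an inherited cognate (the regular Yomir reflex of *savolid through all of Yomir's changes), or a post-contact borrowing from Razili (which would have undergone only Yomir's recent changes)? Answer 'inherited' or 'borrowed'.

inherited

If inherited, *savolid would pass through all of Yomir's changes:
Yomir: *savolid
  savolid → savulid   [vowel merger]
  savulid → savulit   [final devoicing]
  savulit (rule 3 does not apply)
  savulit (rule 4 does not apply)
  savulit (rule 5 does not apply)
  savulit (rule 6 does not apply)
  giving Yomir savulit.
If borrowed from Razili 'evolid' after the early changes, it would undergo only the recent ones:
  rule 4 (degemination): no change (evolid)
  rule 5 (unconditioned shift): no change (evolid)
  rule 6 (intervocalic lenition): no change (evolid)
  ⇒ as a loan: evolid
Yomir 'savulit' matches the inherited outcome exactly, so it is an inherited cognate, not a loan.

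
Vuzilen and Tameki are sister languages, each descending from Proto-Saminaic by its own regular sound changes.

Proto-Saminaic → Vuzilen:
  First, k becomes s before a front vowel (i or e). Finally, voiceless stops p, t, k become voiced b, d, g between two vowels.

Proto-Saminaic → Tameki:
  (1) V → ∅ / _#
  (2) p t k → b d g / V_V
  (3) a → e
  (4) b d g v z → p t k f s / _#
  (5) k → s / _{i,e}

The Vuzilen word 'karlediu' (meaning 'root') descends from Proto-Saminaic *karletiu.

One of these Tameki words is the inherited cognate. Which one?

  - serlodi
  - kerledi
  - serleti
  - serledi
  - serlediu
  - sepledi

Tameki: *karletiu
  karletiu → karleti   [apocope]
  karleti → karledi   [intervocalic voicing]
  karledi → kerledi   [vowel merger]
  kerledi (rule 4 does not apply)
  kerledi → serledi   [palatalisation]
  giving Tameki serledi.
Among the options, 'serledi' alone shows every Tameki change applied in order.

serledi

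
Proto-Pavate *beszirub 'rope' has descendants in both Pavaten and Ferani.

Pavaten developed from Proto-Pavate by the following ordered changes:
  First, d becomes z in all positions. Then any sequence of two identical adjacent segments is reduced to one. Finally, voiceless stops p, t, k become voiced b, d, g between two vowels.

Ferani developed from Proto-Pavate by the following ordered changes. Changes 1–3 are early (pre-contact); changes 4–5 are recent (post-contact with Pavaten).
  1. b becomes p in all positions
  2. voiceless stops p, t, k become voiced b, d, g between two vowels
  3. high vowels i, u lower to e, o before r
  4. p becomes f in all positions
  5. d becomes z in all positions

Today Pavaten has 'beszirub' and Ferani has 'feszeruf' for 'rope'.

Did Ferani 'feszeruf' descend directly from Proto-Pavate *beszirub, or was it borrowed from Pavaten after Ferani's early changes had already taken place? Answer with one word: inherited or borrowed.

If inherited, *beszirub would pass through all of Ferani's changes:
Ferani: start from *beszirub.
  rule 1 (unconditioned shift): beszirub → peszirup
  rule 2: no change — peszirup
  rule 3 (pre-rhotic lowering): peszirup → peszerup
  rule 4 (unconditioned shift): peszerup → feszeruf
  rule 5: no change — feszeruf
  ⇒ Ferani feszeruf
If borrowed from Pavaten 'beszirub' after the early changes, it would undergo only the recent ones:
  rule 4 (unconditioned shift): no change (beszirub)
  rule 5 (unconditioned shift): no change (beszirub)
  ⇒ as a loan: beszirub
Ferani 'feszeruf' matches the inherited outcome exactly, so it is an inherited cognate, not a loan.

inherited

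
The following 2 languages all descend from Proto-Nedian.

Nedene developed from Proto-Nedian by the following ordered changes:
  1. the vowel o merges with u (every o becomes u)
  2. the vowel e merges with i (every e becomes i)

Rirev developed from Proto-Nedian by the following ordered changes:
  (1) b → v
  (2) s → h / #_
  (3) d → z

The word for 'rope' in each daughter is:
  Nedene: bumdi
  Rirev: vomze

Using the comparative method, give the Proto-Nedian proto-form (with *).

*bomde

Position 5: Nedene has i, Rirev has e. Rirev preserves e here (none of its changes turn any other segment into e), so the proto-segment is *e.
Position 1: Nedene has b, Rirev has v. Nedene preserves b here (none of its changes turn any other segment into b), so the proto-segment is *b.
Verify the candidate proto-form against each daughter:
Nedene: *bomde
  bomde → bumde   [vowel merger]
  bumde → bumdi   [vowel merger]
  giving Nedene bumdi.
Rirev: *bomde
  bomde → vomde   [unconditioned shift]
  vomde (rule 2 does not apply)
  vomde → vomze   [unconditioned shift]
  giving Rirev vomze.
Only *bomde yields all of Nedene bumdi, Rirev vomze.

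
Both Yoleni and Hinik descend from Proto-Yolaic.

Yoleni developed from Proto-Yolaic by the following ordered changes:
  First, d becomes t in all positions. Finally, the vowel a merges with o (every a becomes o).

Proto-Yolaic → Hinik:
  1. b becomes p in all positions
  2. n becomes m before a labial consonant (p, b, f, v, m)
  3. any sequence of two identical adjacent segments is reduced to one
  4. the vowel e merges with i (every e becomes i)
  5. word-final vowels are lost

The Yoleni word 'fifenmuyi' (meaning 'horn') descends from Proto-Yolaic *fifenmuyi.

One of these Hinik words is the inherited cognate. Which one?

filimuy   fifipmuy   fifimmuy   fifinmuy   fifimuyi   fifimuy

fifimuy

Hinik: start from *fifenmuyi.
  rule 1: no change — fifenmuyi
  rule 2 (nasal place assimilation): fifenmuyi → fifemmuyi
  rule 3 (degemination): fifemmuyi → fifemuyi
  rule 4 (vowel merger): fifemuyi → fifimuyi
  rule 5 (apocope): fifimuyi → fifimuy
  ⇒ Hinik fifimuy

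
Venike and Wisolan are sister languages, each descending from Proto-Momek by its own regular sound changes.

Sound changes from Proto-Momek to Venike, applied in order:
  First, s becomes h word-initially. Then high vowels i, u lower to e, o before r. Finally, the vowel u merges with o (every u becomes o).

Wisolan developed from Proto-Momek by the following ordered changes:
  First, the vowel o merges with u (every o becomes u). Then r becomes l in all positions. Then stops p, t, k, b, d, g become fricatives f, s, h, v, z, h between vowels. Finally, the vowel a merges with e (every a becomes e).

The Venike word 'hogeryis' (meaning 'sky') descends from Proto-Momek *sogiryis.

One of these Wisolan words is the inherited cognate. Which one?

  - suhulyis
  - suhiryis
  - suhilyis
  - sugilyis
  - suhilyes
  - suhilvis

suhilyis

Wisolan: *sogiryis
  sogiryis → sugiryis   [vowel merger]
  sugiryis → sugilyis   [unconditioned shift]
  sugilyis → suhilyis   [intervocalic lenition]
  suhilyis (rule 4 does not apply)
  giving Wisolan suhilyis.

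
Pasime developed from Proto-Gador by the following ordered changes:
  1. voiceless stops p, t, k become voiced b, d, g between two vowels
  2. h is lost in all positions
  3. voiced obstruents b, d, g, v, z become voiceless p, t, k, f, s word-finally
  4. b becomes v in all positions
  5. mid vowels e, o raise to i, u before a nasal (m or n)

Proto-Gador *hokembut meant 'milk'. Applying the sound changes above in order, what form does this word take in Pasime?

ogimvut

Pasime: start from *hokembut.
  rule 1 (intervocalic voicing): hokembut → hogembut
  rule 2 (h-loss): hogembut → ogembut
  rule 3: no change — ogembut
  rule 4 (unconditioned shift): ogembut → ogemvut
  rule 5 (pre-nasal raising): ogemvut → ogimvut
  ⇒ Pasime ogimvut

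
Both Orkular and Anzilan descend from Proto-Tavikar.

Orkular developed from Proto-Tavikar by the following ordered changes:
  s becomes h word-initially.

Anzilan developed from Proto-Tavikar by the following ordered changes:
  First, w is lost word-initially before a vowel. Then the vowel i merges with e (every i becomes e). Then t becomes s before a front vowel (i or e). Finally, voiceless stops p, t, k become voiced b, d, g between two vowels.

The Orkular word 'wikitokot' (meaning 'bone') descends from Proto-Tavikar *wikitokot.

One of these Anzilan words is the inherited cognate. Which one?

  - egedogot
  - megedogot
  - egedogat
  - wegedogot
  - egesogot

Anzilan: *wikitokot > ikitokot > eketokot > egedogot  (by glide loss, vowel merger, intervocalic voicing)
Among the options, 'egedogot' alone shows every Anzilan change applied in order.

egedogot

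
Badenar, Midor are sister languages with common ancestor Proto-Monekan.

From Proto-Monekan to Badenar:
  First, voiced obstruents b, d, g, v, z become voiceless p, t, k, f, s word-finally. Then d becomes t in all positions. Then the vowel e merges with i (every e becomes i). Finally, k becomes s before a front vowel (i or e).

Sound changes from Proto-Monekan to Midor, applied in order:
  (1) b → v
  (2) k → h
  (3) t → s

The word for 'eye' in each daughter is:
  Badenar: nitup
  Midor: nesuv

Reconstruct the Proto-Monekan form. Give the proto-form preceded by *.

*netub

Position 2: Badenar has i, Midor has e. Midor preserves e here (none of its changes turn any other segment into e), so the proto-segment is *e.
Position 3: Badenar has t, Midor has s. Taking the neighbouring segments as reconstructed: Badenar t could go back to *t or *d; Midor s could go back to *t or *s — the one source consistent with every daughter is *t.
Continuing position by position gives *netub; check it forward:
Badenar: *netub
  netub → netup   [final devoicing]
  netup (rule 2 does not apply)
  netup → nitup   [vowel merger]
  nitup (rule 4 does not apply)
  giving Badenar nitup.
Midor: *netub
  netub → netuv   [unconditioned shift]
  netuv (rule 2 does not apply)
  netuv → nesuv   [unconditioned shift]
  giving Midor nesuv.
No other proto-form is consistent with every reflex, so the reconstruction is *netub.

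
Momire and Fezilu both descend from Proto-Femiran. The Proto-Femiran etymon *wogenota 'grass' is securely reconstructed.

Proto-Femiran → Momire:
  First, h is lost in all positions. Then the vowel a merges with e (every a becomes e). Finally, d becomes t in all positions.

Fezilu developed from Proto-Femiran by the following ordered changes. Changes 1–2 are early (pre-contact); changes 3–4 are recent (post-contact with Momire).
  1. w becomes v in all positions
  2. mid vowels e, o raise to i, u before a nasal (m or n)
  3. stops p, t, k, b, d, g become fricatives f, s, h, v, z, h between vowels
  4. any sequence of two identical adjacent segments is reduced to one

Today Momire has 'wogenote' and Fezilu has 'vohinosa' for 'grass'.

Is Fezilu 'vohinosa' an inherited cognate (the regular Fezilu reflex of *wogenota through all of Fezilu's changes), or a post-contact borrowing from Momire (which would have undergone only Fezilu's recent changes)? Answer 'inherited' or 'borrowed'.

inherited

If inherited, *wogenota would pass through all of Fezilu's changes:
Fezilu: *wogenota
  wogenota → vogenota   [unconditioned shift]
  vogenota → voginota   [pre-nasal raising]
  voginota → vohinosa   [intervocalic lenition]
  vohinosa (rule 4 does not apply)
  giving Fezilu vohinosa.
If borrowed from Momire 'wogenote' after the early changes, it would undergo only the recent ones:
  rule 3 (intervocalic lenition): wogenote → wohenose
  rule 4 (degemination): no change (wohenose)
  ⇒ as a loan: wohenose
Fezilu 'vohinosa' matches the inherited outcome exactly, so it is an inherited cognate, not a loan.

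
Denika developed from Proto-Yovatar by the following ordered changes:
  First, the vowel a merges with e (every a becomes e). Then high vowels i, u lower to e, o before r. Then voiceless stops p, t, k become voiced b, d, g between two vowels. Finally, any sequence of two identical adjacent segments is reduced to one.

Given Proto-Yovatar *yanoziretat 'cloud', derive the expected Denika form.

Denika: *yanoziretat
  yanoziretat → yenoziretet   [vowel merger]
  yenoziretet → yenozeretet   [pre-rhotic lowering]
  yenozeretet → yenozeredet   [intervocalic voicing]
  yenozeredet (rule 4 does not apply)
  giving Denika yenozeredet.

yenozeredet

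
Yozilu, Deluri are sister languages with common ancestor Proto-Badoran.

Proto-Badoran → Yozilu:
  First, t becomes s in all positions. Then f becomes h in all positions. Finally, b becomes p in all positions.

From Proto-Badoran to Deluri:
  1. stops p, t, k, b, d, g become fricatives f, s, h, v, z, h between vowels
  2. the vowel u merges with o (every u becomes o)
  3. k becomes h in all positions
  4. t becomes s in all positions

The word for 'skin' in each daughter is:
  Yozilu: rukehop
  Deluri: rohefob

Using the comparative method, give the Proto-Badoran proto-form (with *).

Position 7: Yozilu has p, Deluri has b. Deluri preserves b here (none of its changes turn any other segment into b), so the proto-segment is *b.
Position 3: Yozilu has k, Deluri has h. Yozilu preserves k here (none of its changes turn any other segment into k), so the proto-segment is *k.
Verify the candidate proto-form against each daughter:
Yozilu: start from *rukefob.
  rule 1: no change — rukefob
  rule 2 (unconditioned shift): rukefob → rukehob
  rule 3 (unconditioned shift): rukehob → rukehop
  ⇒ Yozilu rukehop
Deluri: *rukefob
  rukefob → ruhefob   [intervocalic lenition]
  ruhefob → rohefob   [vowel merger]
  rohefob (rule 3 does not apply)
  rohefob (rule 4 does not apply)
  giving Deluri rohefob.
Only *rukefob yields all of Yozilu rukehop, Deluri rohefob.

*rukefob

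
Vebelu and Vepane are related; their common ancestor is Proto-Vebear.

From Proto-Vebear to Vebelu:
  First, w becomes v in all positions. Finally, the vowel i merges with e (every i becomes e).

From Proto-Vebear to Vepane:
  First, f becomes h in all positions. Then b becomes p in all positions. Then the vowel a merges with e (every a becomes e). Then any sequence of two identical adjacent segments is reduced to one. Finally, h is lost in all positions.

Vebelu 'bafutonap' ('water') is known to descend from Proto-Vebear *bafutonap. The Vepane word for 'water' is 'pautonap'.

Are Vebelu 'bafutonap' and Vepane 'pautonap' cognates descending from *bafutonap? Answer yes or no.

Derive the expected Vepane reflex of *bafutonap:
Vepane: *bafutonap
  bafutonap → bahutonap   [unconditioned shift]
  bahutonap → pahutonap   [unconditioned shift]
  pahutonap → pehutonep   [vowel merger]
  pehutonep (rule 4 does not apply)
  pehutonep → peutonep   [h-loss]
  giving Vepane peutonep.
The regular Vepane reflex would be 'peutonep', but the attested form is 'pautonap'. The correspondence is irregular, so they are not cognates (the Vepane form has a different source).

no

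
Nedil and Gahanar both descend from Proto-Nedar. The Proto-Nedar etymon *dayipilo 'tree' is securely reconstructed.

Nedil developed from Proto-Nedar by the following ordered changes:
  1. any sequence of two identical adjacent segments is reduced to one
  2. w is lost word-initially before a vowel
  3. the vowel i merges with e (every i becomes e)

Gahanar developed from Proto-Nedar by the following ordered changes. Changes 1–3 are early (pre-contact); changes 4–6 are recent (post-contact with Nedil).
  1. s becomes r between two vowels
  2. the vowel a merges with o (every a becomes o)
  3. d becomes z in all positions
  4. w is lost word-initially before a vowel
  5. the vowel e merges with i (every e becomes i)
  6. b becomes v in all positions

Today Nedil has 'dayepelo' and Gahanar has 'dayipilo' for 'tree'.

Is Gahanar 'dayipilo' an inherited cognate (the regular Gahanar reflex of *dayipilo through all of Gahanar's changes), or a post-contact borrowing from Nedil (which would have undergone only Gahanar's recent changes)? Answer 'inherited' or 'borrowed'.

borrowed

If inherited, *dayipilo would pass through all of Gahanar's changes:
Gahanar: *dayipilo > doyipilo > zoyipilo  (by vowel merger, unconditioned shift)
If borrowed from Nedil 'dayepelo' after the early changes, it would undergo only the recent ones:
  rule 4 (glide loss): no change (dayepelo)
  rule 5 (vowel merger): dayepelo → dayipilo
  rule 6 (unconditioned shift): no change (dayipilo)
  ⇒ as a loan: dayipilo
Gahanar 'dayipilo' matches the loan outcome 'dayipilo', not the inherited 'zoyipilo' — it skipped the early Gahanar changes, so it was borrowed from Nedil.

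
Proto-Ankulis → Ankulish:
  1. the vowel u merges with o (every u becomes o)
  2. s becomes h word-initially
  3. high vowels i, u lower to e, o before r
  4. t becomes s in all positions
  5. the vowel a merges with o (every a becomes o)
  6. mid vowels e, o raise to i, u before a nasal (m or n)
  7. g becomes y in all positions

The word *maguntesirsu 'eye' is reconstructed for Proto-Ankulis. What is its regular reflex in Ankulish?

Ankulish: start from *maguntesirsu.
  rule 1 (vowel merger): maguntesirsu → magontesirso
  rule 2: no change — magontesirso
  rule 3 (pre-rhotic lowering): magontesirso → magonteserso
  rule 4 (unconditioned shift): magonteserso → magonseserso
  rule 5 (vowel merger): magonseserso → mogonseserso
  rule 6 (pre-nasal raising): mogonseserso → mogunseserso
  rule 7 (unconditioned shift): mogunseserso → moyunseserso
  ⇒ Ankulish moyunseserso

moyunseserso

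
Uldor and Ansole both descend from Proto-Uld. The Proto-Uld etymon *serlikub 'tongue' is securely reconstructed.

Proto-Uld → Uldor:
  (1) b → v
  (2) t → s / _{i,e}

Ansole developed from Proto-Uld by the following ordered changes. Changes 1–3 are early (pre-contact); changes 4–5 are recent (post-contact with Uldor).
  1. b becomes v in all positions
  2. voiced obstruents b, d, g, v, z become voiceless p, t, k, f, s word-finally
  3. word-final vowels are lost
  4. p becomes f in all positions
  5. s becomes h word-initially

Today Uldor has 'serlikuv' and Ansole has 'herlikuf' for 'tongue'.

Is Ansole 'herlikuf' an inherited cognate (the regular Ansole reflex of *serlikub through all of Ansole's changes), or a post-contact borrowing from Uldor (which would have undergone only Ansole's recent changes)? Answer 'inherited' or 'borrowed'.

If inherited, *serlikub would pass through all of Ansole's changes:
Ansole: *serlikub > serlikuv > serlikuf > herlikuf  (by unconditioned shift, final devoicing, debuccalisation)
If borrowed from Uldor 'serlikuv' after the early changes, it would undergo only the recent ones:
  rule 4 (unconditioned shift): no change (serlikuv)
  rule 5 (debuccalisation): serlikuv → herlikuv
  ⇒ as a loan: herlikuv
Ansole 'herlikuf' matches the inherited outcome exactly, so it is an inherited cognate, not a loan.

inherited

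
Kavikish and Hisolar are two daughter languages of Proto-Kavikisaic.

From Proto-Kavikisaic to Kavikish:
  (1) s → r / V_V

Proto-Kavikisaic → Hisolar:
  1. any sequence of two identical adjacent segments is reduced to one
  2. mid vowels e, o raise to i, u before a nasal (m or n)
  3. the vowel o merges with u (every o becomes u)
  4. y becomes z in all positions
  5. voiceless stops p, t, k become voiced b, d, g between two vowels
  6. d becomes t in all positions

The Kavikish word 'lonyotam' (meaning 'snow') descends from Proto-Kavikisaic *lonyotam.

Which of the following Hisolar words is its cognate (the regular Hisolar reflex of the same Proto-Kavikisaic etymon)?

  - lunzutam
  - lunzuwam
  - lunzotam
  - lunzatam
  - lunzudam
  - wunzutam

Hisolar: *lonyotam
  lonyotam (rule 1 does not apply)
  lonyotam → lunyotam   [pre-nasal raising]
  lunyotam → lunyutam   [vowel merger]
  lunyutam → lunzutam   [unconditioned shift]
  lunzutam → lunzudam   [intervocalic voicing]
  lunzudam → lunzutam   [unconditioned shift]
  giving Hisolar lunzutam.
Among the options, 'lunzutam' alone shows every Hisolar change applied in order.

lunzutam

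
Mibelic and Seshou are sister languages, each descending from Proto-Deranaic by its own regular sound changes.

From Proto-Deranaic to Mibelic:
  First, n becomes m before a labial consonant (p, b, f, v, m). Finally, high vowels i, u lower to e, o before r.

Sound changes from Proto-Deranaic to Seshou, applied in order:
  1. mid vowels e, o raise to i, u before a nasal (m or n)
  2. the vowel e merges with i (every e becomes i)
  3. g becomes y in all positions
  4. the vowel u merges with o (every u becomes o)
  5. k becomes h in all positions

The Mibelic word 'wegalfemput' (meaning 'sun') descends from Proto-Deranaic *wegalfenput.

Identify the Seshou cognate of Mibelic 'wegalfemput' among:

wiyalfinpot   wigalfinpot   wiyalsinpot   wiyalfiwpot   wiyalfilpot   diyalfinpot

wiyalfinpot

Seshou: *wegalfenput > wegalfinput > wigalfinput > wiyalfinput > wiyalfinpot  (by pre-nasal raising, vowel merger, unconditioned shift, vowel merger)
The other candidates each miss or misapply at least one Seshou change.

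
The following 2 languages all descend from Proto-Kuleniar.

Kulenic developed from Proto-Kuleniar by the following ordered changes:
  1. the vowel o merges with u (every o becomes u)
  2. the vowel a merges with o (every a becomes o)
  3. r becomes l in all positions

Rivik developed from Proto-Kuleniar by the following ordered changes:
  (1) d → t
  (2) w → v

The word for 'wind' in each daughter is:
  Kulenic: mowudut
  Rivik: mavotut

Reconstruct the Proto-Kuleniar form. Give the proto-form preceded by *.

Position 4: Kulenic has u, Rivik has o. Rivik preserves o here (none of its changes turn any other segment into o), so the proto-segment is *o.
Position 3: Kulenic has w, Rivik has v. Kulenic preserves w here (none of its changes turn any other segment into w), so the proto-segment is *w.
Position 5: Kulenic has d, Rivik has t. Kulenic preserves d here (none of its changes turn any other segment into d), so the proto-segment is *d.
Continuing position by position gives *mawodut; check it forward:
Kulenic: *mawodut > mawudut > mowudut  (by vowel merger, vowel merger)
Rivik: *mawodut
  mawodut → mawotut   [unconditioned shift]
  mawotut → mavotut   [unconditioned shift]
  giving Rivik mavotut.
*mawodut is the unique common source.

*mawodut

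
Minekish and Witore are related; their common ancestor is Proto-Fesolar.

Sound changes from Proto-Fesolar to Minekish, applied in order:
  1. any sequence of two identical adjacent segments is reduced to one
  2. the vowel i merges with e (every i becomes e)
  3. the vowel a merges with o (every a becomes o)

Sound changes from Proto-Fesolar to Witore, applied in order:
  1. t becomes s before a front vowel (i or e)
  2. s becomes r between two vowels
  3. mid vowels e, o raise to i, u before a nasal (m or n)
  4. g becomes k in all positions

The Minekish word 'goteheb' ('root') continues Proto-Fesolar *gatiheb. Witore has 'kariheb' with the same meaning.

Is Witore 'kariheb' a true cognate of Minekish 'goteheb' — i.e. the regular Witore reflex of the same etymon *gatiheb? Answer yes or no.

yes

Derive the expected Witore reflex of *gatiheb:
Witore: start from *gatiheb.
  rule 1 (palatalisation): gatiheb → gasiheb
  rule 2 (rhotacism): gasiheb → gariheb
  rule 3: no change — gariheb
  rule 4 (unconditioned shift): gariheb → kariheb
  ⇒ Witore kariheb
Witore 'kariheb' matches the regular reflex exactly, so the pair is cognate.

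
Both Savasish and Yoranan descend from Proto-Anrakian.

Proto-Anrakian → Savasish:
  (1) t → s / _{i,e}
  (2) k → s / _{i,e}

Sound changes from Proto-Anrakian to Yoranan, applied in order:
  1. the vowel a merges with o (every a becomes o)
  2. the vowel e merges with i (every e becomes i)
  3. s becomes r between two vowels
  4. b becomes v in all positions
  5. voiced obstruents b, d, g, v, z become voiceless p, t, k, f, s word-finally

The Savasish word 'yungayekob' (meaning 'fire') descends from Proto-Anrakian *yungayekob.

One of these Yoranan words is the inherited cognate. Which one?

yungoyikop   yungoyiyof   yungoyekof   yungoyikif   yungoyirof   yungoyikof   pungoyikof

yungoyikof

Yoranan: start from *yungayekob.
  rule 1 (vowel merger): yungayekob → yungoyekob
  rule 2 (vowel merger): yungoyekob → yungoyikob
  rule 3: no change — yungoyikob
  rule 4 (unconditioned shift): yungoyikob → yungoyikov
  rule 5 (final devoicing): yungoyikov → yungoyikof
  ⇒ Yoranan yungoyikof
Among the options, 'yungoyikof' alone shows every Yoranan change applied in order.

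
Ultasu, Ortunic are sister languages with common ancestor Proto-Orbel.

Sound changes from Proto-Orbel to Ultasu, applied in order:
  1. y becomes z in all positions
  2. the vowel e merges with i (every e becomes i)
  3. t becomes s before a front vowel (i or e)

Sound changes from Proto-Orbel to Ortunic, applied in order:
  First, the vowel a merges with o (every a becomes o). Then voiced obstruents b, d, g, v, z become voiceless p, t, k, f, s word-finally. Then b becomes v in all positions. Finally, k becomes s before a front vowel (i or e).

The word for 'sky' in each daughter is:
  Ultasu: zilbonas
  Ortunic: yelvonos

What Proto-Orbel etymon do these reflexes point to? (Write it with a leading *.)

*yelbonas

Position 7: Ultasu has a, Ortunic has o. Ultasu preserves a here (none of its changes turn any other segment into a), so the proto-segment is *a.
Position 2: Ultasu has i, Ortunic has e. Ortunic preserves e here (none of its changes turn any other segment into e), so the proto-segment is *e.
Position 1: Ultasu has z, Ortunic has y. Ortunic preserves y here (none of its changes turn any other segment into y), so the proto-segment is *y.
Verify the candidate proto-form against each daughter:
Ultasu: *yelbonas
  yelbonas → zelbonas   [unconditioned shift]
  zelbonas → zilbonas   [vowel merger]
  zilbonas (rule 3 does not apply)
  giving Ultasu zilbonas.
Ortunic: start from *yelbonas.
  rule 1 (vowel merger): yelbonas → yelbonos
  rule 2: no change — yelbonos
  rule 3 (unconditioned shift): yelbonos → yelvonos
  rule 4: no change — yelvonos
  ⇒ Ortunic yelvonos
Only *yelbonas yields all of Ultasu zilbonas, Ortunic yelvonos.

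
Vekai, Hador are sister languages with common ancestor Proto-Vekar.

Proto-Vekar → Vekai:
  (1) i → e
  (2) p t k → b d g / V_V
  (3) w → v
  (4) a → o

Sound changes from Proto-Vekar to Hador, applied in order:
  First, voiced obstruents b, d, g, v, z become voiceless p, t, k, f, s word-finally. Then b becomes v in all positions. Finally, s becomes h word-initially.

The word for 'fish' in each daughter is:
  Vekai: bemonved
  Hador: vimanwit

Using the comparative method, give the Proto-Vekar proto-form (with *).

Position 4: Vekai has o, Hador has a. Hador preserves a here (none of its changes turn any other segment into a), so the proto-segment is *a.
Position 1: Vekai has b, Hador has v. Taking the neighbouring segments as reconstructed: Vekai b can only go back to *b; Hador v could go back to *b or *v — the one source consistent with every daughter is *b.
Position 7: Vekai has e, Hador has i. Hador preserves i here (none of its changes turn any other segment into i), so the proto-segment is *i.
Verify the candidate proto-form against each daughter:
Vekai: start from *bimanwid.
  rule 1 (vowel merger): bimanwid → bemanwed
  rule 2: no change — bemanwed
  rule 3 (unconditioned shift): bemanwed → bemanved
  rule 4 (vowel merger): bemanved → bemonved
  ⇒ Vekai bemonved
Hador: *bimanwid > bimanwit > vimanwit  (by final devoicing, unconditioned shift)
*bimanwid is the unique common source.

*bimanwid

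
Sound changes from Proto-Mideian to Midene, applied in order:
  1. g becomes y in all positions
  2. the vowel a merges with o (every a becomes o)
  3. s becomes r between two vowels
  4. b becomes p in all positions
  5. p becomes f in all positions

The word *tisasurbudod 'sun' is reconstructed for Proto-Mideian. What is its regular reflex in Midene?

tirorurfudod

Midene: *tisasurbudod
  tisasurbudod (rule 1 does not apply)
  tisasurbudod → tisosurbudod   [vowel merger]
  tisosurbudod → tirorurbudod   [rhotacism]
  tirorurbudod → tirorurpudod   [unconditioned shift]
  tirorurpudod → tirorurfudod   [unconditioned shift]
  giving Midene tirorurfudod.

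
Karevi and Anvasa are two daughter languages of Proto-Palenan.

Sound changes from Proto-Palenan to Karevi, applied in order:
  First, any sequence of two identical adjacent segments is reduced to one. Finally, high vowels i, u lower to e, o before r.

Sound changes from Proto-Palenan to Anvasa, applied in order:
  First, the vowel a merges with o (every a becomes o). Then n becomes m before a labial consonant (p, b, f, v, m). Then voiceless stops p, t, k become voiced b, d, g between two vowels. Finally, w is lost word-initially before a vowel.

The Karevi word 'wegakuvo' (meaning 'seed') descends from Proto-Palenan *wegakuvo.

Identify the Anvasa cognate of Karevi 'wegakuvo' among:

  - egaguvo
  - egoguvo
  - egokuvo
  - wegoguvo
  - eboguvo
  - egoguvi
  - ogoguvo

Anvasa: start from *wegakuvo.
  rule 1 (vowel merger): wegakuvo → wegokuvo
  rule 2: no change — wegokuvo
  rule 3 (intervocalic voicing): wegokuvo → wegoguvo
  rule 4 (glide loss): wegoguvo → egoguvo
  ⇒ Anvasa egoguvo
The other candidates each miss or misapply at least one Anvasa change.

egoguvo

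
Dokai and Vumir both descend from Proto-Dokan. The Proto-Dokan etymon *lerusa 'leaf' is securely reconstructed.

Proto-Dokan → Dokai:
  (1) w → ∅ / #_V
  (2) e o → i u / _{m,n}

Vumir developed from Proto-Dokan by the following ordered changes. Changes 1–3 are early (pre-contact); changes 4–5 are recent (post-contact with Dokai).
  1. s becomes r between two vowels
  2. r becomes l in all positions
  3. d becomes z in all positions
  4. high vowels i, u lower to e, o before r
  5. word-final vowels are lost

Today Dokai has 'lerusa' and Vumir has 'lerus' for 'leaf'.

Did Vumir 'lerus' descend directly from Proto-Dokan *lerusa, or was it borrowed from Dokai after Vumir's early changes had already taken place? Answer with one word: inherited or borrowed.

borrowed

If inherited, *lerusa would pass through all of Vumir's changes:
Vumir: *lerusa
  lerusa → lerura   [rhotacism]
  lerura → lelula   [unconditioned shift]
  lelula (rule 3 does not apply)
  lelula (rule 4 does not apply)
  lelula → lelul   [apocope]
  giving Vumir lelul.
If borrowed from Dokai 'lerusa' after the early changes, it would undergo only the recent ones:
  rule 4 (pre-rhotic lowering): no change (lerusa)
  rule 5 (apocope): lerusa → lerus
  ⇒ as a loan: lerus
Vumir 'lerus' matches the loan outcome 'lerus', not the inherited 'lelul' — it skipped the early Vumir changes, so it was borrowed from Dokai.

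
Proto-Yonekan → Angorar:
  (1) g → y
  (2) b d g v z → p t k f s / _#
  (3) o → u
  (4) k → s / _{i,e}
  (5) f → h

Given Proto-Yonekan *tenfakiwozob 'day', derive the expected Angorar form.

Angorar: start from *tenfakiwozob.
  rule 1: no change — tenfakiwozob
  rule 2 (final devoicing): tenfakiwozob → tenfakiwozop
  rule 3 (vowel merger): tenfakiwozop → tenfakiwuzup
  rule 4 (palatalisation): tenfakiwuzup → tenfasiwuzup
  rule 5 (unconditioned shift): tenfasiwuzup → tenhasiwuzup
  ⇒ Angorar tenhasiwuzup

tenhasiwuzup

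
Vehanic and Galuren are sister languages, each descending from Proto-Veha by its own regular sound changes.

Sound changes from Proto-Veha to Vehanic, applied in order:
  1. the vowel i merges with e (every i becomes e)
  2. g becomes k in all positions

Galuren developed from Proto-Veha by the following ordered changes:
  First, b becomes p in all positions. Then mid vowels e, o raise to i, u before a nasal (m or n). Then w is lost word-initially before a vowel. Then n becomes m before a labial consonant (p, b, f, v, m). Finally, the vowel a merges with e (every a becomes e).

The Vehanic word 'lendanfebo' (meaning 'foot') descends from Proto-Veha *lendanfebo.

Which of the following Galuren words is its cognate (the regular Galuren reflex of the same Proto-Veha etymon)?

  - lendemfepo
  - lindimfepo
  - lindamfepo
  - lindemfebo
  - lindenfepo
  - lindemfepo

lindemfepo

Galuren: *lendanfebo
  lendanfebo → lendanfepo   [unconditioned shift]
  lendanfepo → lindanfepo   [pre-nasal raising]
  lindanfepo (rule 3 does not apply)
  lindanfepo → lindamfepo   [nasal place assimilation]
  lindamfepo → lindemfepo   [vowel merger]
  giving Galuren lindemfepo.
Among the options, 'lindemfepo' alone shows every Galuren change applied in order.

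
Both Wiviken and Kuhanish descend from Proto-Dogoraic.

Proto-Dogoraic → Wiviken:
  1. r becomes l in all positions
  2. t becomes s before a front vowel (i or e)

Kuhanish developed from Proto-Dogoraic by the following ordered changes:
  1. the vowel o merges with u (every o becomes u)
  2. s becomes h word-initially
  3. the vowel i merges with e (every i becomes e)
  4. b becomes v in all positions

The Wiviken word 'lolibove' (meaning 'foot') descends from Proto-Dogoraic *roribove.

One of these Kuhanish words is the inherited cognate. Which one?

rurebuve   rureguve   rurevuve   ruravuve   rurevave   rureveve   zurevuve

Kuhanish: start from *roribove.
  rule 1 (vowel merger): roribove → ruribuve
  rule 2: no change — ruribuve
  rule 3 (vowel merger): ruribuve → rurebuve
  rule 4 (unconditioned shift): rurebuve → rurevuve
  ⇒ Kuhanish rurevuve
The other candidates each miss or misapply at least one Kuhanish change.

rurevuve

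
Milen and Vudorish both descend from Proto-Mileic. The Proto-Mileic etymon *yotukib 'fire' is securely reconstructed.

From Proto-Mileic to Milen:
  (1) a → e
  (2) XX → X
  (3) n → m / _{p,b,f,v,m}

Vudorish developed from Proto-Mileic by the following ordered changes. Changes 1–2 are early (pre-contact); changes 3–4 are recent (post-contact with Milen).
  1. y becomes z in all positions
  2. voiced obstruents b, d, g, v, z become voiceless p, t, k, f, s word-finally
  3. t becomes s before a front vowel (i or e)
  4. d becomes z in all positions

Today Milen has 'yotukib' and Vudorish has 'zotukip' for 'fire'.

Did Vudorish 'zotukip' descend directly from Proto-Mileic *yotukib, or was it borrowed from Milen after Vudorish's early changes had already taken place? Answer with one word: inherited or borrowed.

If inherited, *yotukib would pass through all of Vudorish's changes:
Vudorish: *yotukib
  yotukib → zotukib   [unconditioned shift]
  zotukib → zotukip   [final devoicing]
  zotukip (rule 3 does not apply)
  zotukip (rule 4 does not apply)
  giving Vudorish zotukip.
If borrowed from Milen 'yotukib' after the early changes, it would undergo only the recent ones:
  rule 3 (palatalisation): no change (yotukib)
  rule 4 (unconditioned shift): no change (yotukib)
  ⇒ as a loan: yotukib
Vudorish 'zotukip' matches the inherited outcome exactly, so it is an inherited cognate, not a loan.

inherited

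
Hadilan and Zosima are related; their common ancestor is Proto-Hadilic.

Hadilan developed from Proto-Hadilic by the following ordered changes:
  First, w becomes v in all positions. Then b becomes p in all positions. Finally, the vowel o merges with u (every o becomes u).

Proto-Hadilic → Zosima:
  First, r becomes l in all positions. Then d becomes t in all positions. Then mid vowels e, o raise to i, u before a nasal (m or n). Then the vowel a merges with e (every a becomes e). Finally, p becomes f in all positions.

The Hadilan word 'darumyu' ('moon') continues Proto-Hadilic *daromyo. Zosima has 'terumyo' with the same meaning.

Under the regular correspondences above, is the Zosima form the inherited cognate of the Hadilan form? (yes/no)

Derive the expected Zosima reflex of *daromyo:
Zosima: start from *daromyo.
  rule 1 (unconditioned shift): daromyo → dalomyo
  rule 2 (unconditioned shift): dalomyo → talomyo
  rule 3 (pre-nasal raising): talomyo → talumyo
  rule 4 (vowel merger): talumyo → telumyo
  rule 5: no change — telumyo
  ⇒ Zosima telumyo
The regular Zosima reflex would be 'telumyo', but the attested form is 'terumyo'. The correspondence is irregular, so they are not cognates (the Zosima form has a different source).

no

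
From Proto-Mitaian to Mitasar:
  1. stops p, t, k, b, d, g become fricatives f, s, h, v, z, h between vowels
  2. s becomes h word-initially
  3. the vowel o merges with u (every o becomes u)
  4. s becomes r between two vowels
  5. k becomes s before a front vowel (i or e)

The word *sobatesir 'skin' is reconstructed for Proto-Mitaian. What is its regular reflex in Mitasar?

Mitasar: *sobatesir > sovasesir > hovasesir > huvasesir > huvarerir  (by intervocalic lenition, debuccalisation, vowel merger, rhotacism)

huvarerir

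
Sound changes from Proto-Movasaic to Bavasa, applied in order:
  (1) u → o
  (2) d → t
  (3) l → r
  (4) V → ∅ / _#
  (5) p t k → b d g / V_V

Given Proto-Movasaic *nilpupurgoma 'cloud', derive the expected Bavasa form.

nirpoborgom

Bavasa: start from *nilpupurgoma.
  rule 1 (vowel merger): nilpupurgoma → nilpoporgoma
  rule 2: no change — nilpoporgoma
  rule 3 (unconditioned shift): nilpoporgoma → nirpoporgoma
  rule 4 (apocope): nirpoporgoma → nirpoporgom
  rule 5 (intervocalic voicing): nirpoporgom → nirpoborgom
  ⇒ Bavasa nirpoborgom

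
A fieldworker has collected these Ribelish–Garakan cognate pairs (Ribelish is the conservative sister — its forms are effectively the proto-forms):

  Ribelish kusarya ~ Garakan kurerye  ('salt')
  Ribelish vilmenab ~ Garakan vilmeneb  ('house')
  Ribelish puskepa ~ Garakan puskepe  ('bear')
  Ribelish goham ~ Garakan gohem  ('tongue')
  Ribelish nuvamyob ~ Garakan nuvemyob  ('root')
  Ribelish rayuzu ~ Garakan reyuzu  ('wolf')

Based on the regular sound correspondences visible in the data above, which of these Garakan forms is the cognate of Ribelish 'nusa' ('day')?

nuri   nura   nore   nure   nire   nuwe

kusarya ~ kurerye — Ribelish s corresponds to Garakan r between vowels (before a back vowel).
kusarya ~ kurerye, puskepa ~ puskepe — Ribelish a corresponds to Garakan e word-finally.
Applying these to Ribelish 'nusa':
  nusa → nura   (s→r between vowels (before a back vowel))
  nura → nure   (a→e word-finally)
So the Garakan cognate is 'nure'.

nure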